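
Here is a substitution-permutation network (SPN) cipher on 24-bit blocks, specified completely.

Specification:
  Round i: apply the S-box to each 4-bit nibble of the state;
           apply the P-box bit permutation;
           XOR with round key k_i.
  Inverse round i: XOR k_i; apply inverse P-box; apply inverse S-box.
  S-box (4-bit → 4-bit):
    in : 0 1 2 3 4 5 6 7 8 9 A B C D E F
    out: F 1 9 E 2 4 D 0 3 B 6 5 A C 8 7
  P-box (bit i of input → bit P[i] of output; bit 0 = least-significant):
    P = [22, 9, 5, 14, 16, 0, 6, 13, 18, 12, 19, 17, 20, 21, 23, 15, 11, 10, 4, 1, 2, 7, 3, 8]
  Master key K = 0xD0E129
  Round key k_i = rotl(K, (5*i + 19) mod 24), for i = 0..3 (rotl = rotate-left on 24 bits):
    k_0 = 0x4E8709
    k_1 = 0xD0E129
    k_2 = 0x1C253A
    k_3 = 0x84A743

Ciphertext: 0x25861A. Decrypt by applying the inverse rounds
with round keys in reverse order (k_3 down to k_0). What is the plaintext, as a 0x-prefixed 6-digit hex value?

s_0 = ciphertext = 0x25861A
s_1 = InvRound(s_0, k_3) = 0xD5A707
s_2 = InvRound(s_1, k_2) = 0xB5D58F
s_3 = InvRound(s_2, k_1) = 0x8C482B
s_4 = InvRound(s_3, k_0) = 0xE9DE70

0xE9DE70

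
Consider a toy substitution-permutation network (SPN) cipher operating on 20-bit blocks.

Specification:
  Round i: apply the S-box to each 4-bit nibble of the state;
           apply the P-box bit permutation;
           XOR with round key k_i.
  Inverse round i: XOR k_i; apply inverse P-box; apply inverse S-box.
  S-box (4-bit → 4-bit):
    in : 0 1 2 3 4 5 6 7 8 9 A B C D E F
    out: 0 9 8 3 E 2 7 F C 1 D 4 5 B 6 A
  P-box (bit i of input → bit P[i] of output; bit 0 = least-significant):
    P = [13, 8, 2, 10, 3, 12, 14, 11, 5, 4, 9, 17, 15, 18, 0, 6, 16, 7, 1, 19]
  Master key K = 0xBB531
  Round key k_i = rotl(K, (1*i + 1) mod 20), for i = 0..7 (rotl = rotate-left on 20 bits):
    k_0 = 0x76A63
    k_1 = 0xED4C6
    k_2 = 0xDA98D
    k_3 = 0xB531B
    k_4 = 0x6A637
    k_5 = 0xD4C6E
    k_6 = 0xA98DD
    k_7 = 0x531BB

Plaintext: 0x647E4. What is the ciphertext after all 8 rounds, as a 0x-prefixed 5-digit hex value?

s_0 = plaintext = 0x647E4
s_1 = Round(s_0, k_0) = 0x03D94
s_2 = Round(s_1, k_1) = 0x851FA
s_3 = Round(s_2, k_2) = 0x395AB
s_4 = Round(s_3, k_3) = 0xA9B87
s_5 = Round(s_4, k_4) = 0xF4931
s_6 = Round(s_5, k_5) = 0x17887
s_7 = Round(s_6, k_6) = 0x57798
s_8 = Round(s_7, k_7) = 0x3B746

0x3B746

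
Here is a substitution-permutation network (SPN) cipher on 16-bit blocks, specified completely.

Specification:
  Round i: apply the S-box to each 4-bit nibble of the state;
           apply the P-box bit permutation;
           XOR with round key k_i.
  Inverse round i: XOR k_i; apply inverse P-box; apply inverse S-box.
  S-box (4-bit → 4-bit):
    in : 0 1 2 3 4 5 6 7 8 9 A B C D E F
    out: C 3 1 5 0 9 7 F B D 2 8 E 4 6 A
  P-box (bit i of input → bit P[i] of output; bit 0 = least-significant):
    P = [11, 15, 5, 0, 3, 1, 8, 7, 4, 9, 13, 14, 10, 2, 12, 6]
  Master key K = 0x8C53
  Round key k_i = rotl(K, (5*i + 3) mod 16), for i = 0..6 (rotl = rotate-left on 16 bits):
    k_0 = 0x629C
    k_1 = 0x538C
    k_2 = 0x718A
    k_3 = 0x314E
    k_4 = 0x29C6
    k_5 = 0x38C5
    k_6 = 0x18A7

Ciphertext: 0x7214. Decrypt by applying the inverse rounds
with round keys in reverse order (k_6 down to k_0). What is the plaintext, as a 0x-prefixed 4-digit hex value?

s_0 = ciphertext = 0x7214
s_1 = InvRound(s_0, k_6) = 0x47F9
s_2 = InvRound(s_1, k_5) = 0x6733
s_3 = InvRound(s_2, k_4) = 0x88B9
s_4 = InvRound(s_3, k_3) = 0xC3C7
s_5 = InvRound(s_4, k_2) = 0xCE2F
s_6 = InvRound(s_5, k_1) = 0x34C7
s_7 = InvRound(s_6, k_0) = 0x981B

0x981B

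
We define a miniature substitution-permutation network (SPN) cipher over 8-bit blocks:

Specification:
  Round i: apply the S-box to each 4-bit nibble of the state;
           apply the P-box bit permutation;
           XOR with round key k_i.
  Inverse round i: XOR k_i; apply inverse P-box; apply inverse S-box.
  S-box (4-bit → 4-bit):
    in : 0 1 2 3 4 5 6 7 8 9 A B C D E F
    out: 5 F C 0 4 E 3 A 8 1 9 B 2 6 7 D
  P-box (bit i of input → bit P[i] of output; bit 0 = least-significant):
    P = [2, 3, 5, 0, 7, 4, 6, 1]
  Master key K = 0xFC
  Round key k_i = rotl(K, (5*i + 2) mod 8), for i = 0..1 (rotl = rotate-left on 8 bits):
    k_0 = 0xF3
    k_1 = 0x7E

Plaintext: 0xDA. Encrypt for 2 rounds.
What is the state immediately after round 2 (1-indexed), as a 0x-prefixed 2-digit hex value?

s_0 = plaintext = 0xDA
s_1 = Round(s_0, k_0) = 0xA6
s_2 = Round(s_1, k_1) = 0xF0

0xF0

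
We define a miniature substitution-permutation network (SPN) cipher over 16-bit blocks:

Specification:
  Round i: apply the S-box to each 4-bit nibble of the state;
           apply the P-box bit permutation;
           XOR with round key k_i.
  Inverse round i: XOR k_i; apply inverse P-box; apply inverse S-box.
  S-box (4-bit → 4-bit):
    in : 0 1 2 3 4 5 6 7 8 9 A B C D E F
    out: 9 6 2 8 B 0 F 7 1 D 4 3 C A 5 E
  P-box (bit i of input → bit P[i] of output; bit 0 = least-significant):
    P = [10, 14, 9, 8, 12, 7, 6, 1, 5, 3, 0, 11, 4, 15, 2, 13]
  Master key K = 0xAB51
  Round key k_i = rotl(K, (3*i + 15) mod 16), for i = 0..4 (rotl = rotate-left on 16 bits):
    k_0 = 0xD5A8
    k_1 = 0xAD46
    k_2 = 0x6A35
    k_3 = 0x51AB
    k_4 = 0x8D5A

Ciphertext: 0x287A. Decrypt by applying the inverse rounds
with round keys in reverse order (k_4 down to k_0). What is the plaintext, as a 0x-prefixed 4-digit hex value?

0xC83C

s_0 = ciphertext = 0x287A
s_1 = InvRound(s_0, k_4) = 0xD850
s_2 = InvRound(s_1, k_3) = 0xB6F3
s_3 = InvRound(s_2, k_2) = 0x136B
s_4 = InvRound(s_3, k_1) = 0xF68E
s_5 = InvRound(s_4, k_0) = 0xC83C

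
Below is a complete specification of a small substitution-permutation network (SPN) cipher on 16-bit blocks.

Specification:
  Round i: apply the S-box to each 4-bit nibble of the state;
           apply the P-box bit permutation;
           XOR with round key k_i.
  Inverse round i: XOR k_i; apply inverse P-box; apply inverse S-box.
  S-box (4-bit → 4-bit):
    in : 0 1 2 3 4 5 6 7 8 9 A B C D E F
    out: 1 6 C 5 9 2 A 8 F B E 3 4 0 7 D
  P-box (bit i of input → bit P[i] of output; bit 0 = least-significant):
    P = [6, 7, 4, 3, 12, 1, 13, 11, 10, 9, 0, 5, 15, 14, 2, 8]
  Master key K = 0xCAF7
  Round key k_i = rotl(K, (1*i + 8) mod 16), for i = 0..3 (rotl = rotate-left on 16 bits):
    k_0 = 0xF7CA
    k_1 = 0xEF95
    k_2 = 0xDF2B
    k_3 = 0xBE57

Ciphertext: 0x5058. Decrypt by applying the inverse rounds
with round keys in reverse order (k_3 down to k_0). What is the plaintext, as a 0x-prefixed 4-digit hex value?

s_0 = ciphertext = 0x5058
s_1 = InvRound(s_0, k_3) = 0xEEA7
s_2 = InvRound(s_1, k_2) = 0x2D36
s_3 = InvRound(s_2, k_1) = 0xBA55
s_4 = InvRound(s_3, k_0) = 0xA36A

0xA36A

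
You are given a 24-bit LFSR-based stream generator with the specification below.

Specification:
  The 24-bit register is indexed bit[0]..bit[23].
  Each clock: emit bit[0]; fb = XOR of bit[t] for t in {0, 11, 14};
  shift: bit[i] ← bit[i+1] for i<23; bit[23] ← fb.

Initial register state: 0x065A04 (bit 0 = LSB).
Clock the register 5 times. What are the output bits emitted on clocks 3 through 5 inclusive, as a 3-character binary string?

reg_0 = 0x065A04
clock 1: out=0, reg = 0x032D02
clock 2: out=0, reg = 0x819681
clock 3: out=1, reg = 0xC0CB40
clock 4: out=0, reg = 0x6065A0
clock 5: out=0, reg = 0xB032D0

100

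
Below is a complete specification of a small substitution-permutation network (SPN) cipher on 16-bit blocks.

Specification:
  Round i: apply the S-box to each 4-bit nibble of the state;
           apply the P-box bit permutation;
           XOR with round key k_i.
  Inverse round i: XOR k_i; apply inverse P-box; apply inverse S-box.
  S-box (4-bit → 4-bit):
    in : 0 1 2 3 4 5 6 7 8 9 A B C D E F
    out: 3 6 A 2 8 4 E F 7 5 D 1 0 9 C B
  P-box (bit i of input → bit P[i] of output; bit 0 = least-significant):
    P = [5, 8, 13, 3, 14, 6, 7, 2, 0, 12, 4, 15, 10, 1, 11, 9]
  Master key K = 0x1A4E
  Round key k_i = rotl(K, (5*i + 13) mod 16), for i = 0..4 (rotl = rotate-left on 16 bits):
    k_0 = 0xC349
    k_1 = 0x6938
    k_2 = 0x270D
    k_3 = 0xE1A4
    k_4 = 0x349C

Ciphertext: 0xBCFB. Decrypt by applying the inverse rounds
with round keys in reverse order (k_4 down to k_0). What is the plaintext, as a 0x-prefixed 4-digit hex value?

0x4301

s_0 = ciphertext = 0xBCFB
s_1 = InvRound(s_0, k_4) = 0x1D2B
s_2 = InvRound(s_1, k_3) = 0x8FAE
s_3 = InvRound(s_2, k_2) = 0x1D59
s_4 = InvRound(s_3, k_1) = 0xB009
s_5 = InvRound(s_4, k_0) = 0x4301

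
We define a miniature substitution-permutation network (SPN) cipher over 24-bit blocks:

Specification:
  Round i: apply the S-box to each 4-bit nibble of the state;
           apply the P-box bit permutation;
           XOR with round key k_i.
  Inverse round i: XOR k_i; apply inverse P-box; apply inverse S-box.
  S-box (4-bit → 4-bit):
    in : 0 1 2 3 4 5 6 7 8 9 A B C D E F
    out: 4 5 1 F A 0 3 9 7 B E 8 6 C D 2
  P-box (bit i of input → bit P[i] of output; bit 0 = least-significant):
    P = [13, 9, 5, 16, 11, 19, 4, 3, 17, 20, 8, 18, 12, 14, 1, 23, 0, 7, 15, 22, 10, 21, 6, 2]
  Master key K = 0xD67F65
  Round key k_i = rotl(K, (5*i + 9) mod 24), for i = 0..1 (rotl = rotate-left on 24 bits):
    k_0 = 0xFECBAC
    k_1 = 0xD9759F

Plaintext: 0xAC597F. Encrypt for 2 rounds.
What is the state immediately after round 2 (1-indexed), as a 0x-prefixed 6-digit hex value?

s_0 = plaintext = 0xAC597F
s_1 = Round(s_0, k_0) = 0xC84160
s_2 = Round(s_1, k_1) = 0x73BC7E

0x73BC7E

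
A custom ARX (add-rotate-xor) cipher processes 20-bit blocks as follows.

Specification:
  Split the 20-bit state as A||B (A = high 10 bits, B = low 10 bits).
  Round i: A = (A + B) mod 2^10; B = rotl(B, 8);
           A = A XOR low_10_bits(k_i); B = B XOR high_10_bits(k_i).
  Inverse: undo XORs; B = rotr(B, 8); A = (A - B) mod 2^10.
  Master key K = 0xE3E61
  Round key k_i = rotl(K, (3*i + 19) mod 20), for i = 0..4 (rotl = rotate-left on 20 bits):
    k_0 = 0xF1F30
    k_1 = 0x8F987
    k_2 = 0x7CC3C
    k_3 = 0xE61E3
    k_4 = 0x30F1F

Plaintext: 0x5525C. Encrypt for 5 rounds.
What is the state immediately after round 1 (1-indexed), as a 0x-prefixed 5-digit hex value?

0x20350

s_0 = plaintext = 0x5525C
s_1 = Round(s_0, k_0) = 0x20350
s_2 = Round(s_1, k_1) = 0x95EEA
s_3 = Round(s_2, k_2) = 0x5F749
s_4 = Round(s_3, k_3) = 0x4964A
s_5 = Round(s_4, k_4) = 0x1C251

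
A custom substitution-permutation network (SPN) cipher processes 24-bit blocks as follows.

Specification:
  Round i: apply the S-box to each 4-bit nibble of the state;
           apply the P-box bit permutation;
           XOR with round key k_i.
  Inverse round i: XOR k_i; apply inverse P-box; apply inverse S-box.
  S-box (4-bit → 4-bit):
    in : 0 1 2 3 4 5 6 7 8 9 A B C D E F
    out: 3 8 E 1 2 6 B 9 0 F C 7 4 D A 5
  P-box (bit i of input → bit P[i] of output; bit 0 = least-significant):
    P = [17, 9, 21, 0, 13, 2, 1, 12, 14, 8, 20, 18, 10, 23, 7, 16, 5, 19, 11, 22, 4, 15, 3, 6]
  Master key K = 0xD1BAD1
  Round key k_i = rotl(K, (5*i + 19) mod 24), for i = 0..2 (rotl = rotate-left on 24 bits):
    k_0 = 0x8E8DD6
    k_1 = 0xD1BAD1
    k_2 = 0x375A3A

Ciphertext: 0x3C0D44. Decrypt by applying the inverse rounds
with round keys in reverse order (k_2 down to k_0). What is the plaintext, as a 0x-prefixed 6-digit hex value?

s_0 = ciphertext = 0x3C0D44
s_1 = InvRound(s_0, k_2) = 0xD07020
s_2 = InvRound(s_1, k_1) = 0x6FA38E
s_3 = InvRound(s_2, k_0) = 0xDA6835

0xDA6835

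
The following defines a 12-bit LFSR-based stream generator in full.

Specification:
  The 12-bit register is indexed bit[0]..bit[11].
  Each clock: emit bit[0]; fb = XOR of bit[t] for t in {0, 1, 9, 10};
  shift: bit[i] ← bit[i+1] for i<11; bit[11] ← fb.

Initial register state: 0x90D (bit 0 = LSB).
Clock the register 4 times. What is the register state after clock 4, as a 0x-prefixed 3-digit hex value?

reg_0 = 0x90D
clock 1: out=1, reg = 0xC86
clock 2: out=0, reg = 0x643
clock 3: out=1, reg = 0x321
clock 4: out=1, reg = 0x190

0x190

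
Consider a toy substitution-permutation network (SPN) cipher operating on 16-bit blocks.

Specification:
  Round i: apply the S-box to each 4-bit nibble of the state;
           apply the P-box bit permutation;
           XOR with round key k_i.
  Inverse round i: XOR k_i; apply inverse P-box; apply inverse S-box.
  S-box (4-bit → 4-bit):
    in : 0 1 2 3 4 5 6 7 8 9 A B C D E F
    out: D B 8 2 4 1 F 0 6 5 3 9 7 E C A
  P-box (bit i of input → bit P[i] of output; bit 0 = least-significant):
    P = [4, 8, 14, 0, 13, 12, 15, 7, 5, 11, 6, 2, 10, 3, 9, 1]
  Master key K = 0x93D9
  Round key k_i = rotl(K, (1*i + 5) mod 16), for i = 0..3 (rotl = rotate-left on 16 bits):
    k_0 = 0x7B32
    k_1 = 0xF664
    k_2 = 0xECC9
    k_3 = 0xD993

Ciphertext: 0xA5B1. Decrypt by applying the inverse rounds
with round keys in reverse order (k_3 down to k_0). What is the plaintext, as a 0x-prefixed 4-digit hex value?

0x0FF1

s_0 = ciphertext = 0xA5B1
s_1 = InvRound(s_0, k_3) = 0xBAA4
s_2 = InvRound(s_1, k_2) = 0xC03E
s_3 = InvRound(s_2, k_1) = 0x64A5
s_4 = InvRound(s_3, k_0) = 0x0FF1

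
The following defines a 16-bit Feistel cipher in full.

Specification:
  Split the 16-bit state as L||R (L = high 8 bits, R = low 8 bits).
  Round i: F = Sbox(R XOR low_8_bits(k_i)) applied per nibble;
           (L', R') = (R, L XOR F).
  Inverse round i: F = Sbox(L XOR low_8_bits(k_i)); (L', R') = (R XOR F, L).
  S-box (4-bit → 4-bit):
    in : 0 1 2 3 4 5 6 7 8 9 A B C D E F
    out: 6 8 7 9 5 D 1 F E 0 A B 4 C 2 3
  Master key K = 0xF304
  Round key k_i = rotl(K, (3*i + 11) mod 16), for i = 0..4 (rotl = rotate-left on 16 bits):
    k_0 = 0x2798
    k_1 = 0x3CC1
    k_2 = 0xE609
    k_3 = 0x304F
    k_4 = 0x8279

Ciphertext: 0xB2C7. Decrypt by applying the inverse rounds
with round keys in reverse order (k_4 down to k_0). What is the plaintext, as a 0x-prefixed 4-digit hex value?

0xBB01

s_0 = ciphertext = 0xB2C7
s_1 = InvRound(s_0, k_4) = 0x8CB2
s_2 = InvRound(s_1, k_3) = 0xFB8C
s_3 = InvRound(s_2, k_2) = 0xBBFB
s_4 = InvRound(s_3, k_1) = 0x01BB
s_5 = InvRound(s_4, k_0) = 0xBB01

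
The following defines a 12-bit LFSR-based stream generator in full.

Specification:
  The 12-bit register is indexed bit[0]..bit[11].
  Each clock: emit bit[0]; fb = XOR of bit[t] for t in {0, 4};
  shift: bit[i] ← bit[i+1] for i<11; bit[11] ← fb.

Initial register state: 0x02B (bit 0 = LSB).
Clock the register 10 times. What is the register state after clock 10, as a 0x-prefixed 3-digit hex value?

reg_0 = 0x02B
clock 1: out=1, reg = 0x815
clock 2: out=1, reg = 0x40A
clock 3: out=0, reg = 0x205
clock 4: out=1, reg = 0x902
clock 5: out=0, reg = 0x481
clock 6: out=1, reg = 0xA40
clock 7: out=0, reg = 0x520
clock 8: out=0, reg = 0x290
clock 9: out=0, reg = 0x948
clock 10: out=0, reg = 0x4A4

0x4A4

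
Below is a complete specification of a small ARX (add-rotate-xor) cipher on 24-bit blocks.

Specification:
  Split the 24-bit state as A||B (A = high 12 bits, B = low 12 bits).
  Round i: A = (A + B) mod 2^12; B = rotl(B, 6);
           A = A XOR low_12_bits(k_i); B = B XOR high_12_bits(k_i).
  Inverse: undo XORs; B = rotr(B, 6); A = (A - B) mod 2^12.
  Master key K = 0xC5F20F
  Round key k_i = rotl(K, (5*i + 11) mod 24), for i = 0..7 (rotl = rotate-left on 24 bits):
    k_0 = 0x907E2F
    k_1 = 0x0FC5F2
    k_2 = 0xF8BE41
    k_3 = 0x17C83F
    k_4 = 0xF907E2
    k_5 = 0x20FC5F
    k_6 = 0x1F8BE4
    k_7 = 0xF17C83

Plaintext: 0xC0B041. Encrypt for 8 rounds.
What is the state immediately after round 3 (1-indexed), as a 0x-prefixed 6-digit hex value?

s_0 = plaintext = 0xC0B041
s_1 = Round(s_0, k_0) = 0x263946
s_2 = Round(s_1, k_1) = 0xE5B159
s_3 = Round(s_2, k_2) = 0x1F59CE
s_4 = Round(s_3, k_3) = 0x3FC2DB
s_5 = Round(s_4, k_4) = 0x13595B
s_6 = Round(s_5, k_5) = 0x6CF4EA
s_7 = Round(s_6, k_6) = 0x05DB6B
s_8 = Round(s_7, k_7) = 0x74B5FA

0x1F59CE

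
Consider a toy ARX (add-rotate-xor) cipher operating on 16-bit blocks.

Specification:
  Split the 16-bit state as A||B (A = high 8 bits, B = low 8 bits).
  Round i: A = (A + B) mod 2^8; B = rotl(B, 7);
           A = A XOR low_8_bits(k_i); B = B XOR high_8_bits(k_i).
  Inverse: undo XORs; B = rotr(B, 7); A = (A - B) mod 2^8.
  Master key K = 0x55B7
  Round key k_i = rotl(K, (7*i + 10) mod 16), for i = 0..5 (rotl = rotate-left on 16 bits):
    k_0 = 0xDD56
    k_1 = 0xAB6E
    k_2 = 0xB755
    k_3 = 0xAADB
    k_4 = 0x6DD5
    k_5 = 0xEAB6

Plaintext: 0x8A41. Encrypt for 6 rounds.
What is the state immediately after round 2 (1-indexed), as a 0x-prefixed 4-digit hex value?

s_0 = plaintext = 0x8A41
s_1 = Round(s_0, k_0) = 0x9D7D
s_2 = Round(s_1, k_1) = 0x7415
s_3 = Round(s_2, k_2) = 0xDC3D
s_4 = Round(s_3, k_3) = 0xC234
s_5 = Round(s_4, k_4) = 0x2377
s_6 = Round(s_5, k_5) = 0x2C51

0x7415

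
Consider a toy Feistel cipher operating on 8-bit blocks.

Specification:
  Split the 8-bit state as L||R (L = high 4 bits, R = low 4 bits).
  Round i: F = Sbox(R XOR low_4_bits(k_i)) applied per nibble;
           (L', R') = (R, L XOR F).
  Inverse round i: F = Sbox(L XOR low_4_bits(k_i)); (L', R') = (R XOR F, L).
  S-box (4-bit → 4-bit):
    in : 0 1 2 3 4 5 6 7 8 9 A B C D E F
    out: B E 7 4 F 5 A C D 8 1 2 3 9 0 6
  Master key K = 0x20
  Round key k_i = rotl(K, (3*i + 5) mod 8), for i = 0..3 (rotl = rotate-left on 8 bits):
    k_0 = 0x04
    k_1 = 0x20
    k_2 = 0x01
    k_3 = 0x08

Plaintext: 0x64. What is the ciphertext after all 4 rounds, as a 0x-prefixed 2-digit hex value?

s_0 = plaintext = 0x64
s_1 = Round(s_0, k_0) = 0x4D
s_2 = Round(s_1, k_1) = 0xDD
s_3 = Round(s_2, k_2) = 0xDE
s_4 = Round(s_3, k_3) = 0xE7

0xE7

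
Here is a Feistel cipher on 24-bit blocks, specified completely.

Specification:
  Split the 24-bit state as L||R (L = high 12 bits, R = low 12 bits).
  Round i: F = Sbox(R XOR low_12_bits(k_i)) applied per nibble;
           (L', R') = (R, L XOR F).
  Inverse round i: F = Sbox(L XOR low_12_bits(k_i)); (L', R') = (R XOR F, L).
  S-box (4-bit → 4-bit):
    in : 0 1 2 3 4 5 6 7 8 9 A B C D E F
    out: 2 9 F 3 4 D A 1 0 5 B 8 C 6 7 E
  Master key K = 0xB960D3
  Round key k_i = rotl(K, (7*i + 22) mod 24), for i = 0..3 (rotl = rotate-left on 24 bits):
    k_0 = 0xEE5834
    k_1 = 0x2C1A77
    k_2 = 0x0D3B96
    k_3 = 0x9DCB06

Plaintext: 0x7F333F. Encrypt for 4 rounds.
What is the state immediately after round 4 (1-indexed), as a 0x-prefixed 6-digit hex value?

0x246BC1

s_0 = plaintext = 0x7F333F
s_1 = Round(s_0, k_0) = 0x33FFDB
s_2 = Round(s_1, k_1) = 0xFDBE83
s_3 = Round(s_2, k_2) = 0xE83246
s_4 = Round(s_3, k_3) = 0x246BC1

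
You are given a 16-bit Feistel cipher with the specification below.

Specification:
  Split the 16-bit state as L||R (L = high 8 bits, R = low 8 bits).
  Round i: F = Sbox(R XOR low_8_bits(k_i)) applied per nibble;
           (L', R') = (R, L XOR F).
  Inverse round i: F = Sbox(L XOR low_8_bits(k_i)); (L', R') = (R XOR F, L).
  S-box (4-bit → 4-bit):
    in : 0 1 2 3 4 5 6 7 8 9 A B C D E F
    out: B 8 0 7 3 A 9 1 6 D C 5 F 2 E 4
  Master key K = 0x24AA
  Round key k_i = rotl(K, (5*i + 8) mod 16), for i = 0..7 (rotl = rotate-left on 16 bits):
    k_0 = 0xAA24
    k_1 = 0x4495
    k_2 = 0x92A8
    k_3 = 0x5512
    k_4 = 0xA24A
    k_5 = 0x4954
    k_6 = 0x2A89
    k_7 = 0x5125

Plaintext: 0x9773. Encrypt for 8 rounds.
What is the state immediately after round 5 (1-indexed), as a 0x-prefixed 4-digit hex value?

0x71CC

s_0 = plaintext = 0x9773
s_1 = Round(s_0, k_0) = 0x7336
s_2 = Round(s_1, k_1) = 0x36B4
s_3 = Round(s_2, k_2) = 0xB4B9
s_4 = Round(s_3, k_3) = 0xB971
s_5 = Round(s_4, k_4) = 0x71CC
s_6 = Round(s_5, k_5) = 0xCCA7
s_7 = Round(s_6, k_6) = 0xA7C2
s_8 = Round(s_7, k_7) = 0xC246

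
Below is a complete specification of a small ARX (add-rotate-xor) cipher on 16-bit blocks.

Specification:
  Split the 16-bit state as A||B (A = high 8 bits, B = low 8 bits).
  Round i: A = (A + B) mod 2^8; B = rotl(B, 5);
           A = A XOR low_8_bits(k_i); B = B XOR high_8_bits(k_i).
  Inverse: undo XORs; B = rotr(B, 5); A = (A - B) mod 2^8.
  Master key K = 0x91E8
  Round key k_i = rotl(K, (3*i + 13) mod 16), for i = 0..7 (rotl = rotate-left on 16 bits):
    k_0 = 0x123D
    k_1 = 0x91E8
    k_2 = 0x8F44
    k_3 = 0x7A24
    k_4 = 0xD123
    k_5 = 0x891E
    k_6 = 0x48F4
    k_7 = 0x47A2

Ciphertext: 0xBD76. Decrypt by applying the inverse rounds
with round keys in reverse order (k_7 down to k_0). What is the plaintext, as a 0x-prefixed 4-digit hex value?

0xB3BA

s_0 = ciphertext = 0xBD76
s_1 = InvRound(s_0, k_7) = 0x9689
s_2 = InvRound(s_1, k_6) = 0x540E
s_3 = InvRound(s_2, k_5) = 0x0E3C
s_4 = InvRound(s_3, k_4) = 0xBE6F
s_5 = InvRound(s_4, k_3) = 0xF2A8
s_6 = InvRound(s_5, k_2) = 0x7D39
s_7 = InvRound(s_6, k_1) = 0x5045
s_8 = InvRound(s_7, k_0) = 0xB3BA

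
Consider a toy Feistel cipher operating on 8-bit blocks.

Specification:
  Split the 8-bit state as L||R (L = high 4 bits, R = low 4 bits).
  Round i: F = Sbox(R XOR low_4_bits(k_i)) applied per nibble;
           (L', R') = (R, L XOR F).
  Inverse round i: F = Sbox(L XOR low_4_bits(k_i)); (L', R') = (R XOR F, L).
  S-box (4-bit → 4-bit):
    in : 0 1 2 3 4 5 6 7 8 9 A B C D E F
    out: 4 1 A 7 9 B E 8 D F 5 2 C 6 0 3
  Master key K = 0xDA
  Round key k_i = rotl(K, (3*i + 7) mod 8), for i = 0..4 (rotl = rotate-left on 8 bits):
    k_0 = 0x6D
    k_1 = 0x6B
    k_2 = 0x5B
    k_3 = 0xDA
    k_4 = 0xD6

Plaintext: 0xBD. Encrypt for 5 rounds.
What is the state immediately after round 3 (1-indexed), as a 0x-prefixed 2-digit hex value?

s_0 = plaintext = 0xBD
s_1 = Round(s_0, k_0) = 0xDF
s_2 = Round(s_1, k_1) = 0xF4
s_3 = Round(s_2, k_2) = 0x4C
s_4 = Round(s_3, k_3) = 0xCA
s_5 = Round(s_4, k_4) = 0xA0

0x4C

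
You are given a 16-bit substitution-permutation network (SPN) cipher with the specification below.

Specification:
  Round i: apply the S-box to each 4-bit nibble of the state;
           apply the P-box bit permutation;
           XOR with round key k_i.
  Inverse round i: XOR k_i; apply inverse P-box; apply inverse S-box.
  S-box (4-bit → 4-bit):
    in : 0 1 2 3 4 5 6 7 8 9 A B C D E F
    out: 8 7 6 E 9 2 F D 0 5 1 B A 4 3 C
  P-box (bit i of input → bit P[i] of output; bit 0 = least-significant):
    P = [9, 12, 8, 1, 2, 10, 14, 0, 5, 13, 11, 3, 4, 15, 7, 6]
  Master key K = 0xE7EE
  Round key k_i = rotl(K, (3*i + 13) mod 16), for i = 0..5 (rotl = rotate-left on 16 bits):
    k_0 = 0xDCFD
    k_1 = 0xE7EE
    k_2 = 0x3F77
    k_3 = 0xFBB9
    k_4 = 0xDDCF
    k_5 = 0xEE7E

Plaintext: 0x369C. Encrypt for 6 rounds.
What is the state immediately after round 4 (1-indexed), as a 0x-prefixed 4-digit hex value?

0xF706

s_0 = plaintext = 0x369C
s_1 = Round(s_0, k_0) = 0x2413
s_2 = Round(s_1, k_1) = 0x3240
s_3 = Round(s_2, k_2) = 0x97B0
s_4 = Round(s_3, k_3) = 0xF706
s_5 = Round(s_4, k_4) = 0xC624
s_6 = Round(s_5, k_5) = 0x0014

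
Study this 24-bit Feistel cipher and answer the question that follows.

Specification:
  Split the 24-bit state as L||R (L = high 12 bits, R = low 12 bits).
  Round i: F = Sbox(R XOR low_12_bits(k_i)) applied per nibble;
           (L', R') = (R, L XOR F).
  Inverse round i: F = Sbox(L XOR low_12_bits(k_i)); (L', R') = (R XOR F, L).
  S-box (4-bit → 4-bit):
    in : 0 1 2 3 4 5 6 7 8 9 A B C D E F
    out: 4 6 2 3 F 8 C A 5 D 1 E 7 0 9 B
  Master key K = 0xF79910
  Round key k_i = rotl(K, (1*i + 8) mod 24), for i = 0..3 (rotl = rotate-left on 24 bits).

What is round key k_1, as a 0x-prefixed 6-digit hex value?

K = 0xF79910
k_0 = rotl(K, (1*0+8) mod 24) = rotl(K, 8) = 0x9910F7
k_1 = rotl(K, (1*1+8) mod 24) = rotl(K, 9) = 0x3221EF

0x3221EF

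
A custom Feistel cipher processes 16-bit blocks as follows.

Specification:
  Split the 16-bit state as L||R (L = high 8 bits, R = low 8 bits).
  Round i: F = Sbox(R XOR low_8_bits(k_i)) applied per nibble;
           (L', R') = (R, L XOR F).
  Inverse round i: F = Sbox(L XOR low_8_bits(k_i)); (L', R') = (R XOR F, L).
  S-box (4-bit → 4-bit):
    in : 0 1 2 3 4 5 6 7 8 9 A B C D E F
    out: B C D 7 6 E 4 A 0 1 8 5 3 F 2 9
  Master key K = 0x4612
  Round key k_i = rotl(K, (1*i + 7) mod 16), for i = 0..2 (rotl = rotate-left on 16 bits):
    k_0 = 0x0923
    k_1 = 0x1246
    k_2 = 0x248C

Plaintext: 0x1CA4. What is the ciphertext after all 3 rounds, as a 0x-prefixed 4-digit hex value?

0x4F21

s_0 = plaintext = 0x1CA4
s_1 = Round(s_0, k_0) = 0xA416
s_2 = Round(s_1, k_1) = 0x164F
s_3 = Round(s_2, k_2) = 0x4F21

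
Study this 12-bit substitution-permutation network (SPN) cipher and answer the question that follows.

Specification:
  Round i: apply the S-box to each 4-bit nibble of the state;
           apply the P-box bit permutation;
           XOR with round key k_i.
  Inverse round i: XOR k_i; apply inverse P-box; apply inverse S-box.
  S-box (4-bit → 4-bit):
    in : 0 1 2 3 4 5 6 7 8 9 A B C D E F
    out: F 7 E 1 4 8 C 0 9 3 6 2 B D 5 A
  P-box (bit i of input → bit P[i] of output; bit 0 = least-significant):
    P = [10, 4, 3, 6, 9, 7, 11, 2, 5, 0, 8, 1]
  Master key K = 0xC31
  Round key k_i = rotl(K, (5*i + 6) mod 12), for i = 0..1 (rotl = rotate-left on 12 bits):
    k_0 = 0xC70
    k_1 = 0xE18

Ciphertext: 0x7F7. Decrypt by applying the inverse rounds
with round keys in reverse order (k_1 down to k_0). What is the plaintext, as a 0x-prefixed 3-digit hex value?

0x56C

s_0 = ciphertext = 0x7F7
s_1 = InvRound(s_0, k_1) = 0x026
s_2 = InvRound(s_1, k_0) = 0x56C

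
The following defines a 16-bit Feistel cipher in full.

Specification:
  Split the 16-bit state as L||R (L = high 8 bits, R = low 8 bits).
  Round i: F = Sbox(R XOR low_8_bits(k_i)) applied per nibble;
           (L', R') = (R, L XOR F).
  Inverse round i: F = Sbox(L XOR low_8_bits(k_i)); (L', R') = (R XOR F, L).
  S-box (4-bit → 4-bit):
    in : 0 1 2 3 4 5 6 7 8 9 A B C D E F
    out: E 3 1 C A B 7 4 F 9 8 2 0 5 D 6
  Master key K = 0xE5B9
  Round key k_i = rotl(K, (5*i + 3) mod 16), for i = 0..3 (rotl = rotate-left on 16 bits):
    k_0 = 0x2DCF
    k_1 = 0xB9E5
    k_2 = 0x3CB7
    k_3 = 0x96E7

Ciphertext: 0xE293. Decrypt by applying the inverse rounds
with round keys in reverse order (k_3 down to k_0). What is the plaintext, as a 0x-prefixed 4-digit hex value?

0x5E9B

s_0 = ciphertext = 0xE293
s_1 = InvRound(s_0, k_3) = 0x78E2
s_2 = InvRound(s_1, k_2) = 0xE478
s_3 = InvRound(s_2, k_1) = 0x9BE4
s_4 = InvRound(s_3, k_0) = 0x5E9B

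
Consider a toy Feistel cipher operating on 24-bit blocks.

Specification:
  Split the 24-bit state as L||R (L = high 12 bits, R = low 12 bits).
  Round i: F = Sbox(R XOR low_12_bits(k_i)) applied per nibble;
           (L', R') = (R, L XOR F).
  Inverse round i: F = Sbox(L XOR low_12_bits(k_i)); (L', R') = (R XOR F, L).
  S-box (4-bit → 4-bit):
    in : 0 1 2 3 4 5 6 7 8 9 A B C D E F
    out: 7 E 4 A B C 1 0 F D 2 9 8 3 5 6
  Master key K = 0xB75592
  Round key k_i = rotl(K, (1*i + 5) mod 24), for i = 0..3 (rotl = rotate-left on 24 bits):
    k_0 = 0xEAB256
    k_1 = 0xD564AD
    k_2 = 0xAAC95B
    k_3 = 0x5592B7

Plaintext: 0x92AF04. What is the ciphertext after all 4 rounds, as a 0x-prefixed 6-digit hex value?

0x0B2EC2

s_0 = plaintext = 0x92AF04
s_1 = Round(s_0, k_0) = 0xF04AEE
s_2 = Round(s_1, k_1) = 0xAEEABE
s_3 = Round(s_2, k_2) = 0xABE0B2
s_4 = Round(s_3, k_3) = 0x0B2EC2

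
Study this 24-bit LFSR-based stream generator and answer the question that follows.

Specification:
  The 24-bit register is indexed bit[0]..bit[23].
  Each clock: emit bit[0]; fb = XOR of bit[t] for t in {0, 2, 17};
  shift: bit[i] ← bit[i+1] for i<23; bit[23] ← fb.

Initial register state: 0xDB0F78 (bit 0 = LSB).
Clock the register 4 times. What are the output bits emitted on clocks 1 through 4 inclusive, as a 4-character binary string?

0001

reg_0 = 0xDB0F78
clock 1: out=0, reg = 0xED87BC
clock 2: out=0, reg = 0xF6C3DE
clock 3: out=0, reg = 0x7B61EF
clock 4: out=1, reg = 0xBDB0F7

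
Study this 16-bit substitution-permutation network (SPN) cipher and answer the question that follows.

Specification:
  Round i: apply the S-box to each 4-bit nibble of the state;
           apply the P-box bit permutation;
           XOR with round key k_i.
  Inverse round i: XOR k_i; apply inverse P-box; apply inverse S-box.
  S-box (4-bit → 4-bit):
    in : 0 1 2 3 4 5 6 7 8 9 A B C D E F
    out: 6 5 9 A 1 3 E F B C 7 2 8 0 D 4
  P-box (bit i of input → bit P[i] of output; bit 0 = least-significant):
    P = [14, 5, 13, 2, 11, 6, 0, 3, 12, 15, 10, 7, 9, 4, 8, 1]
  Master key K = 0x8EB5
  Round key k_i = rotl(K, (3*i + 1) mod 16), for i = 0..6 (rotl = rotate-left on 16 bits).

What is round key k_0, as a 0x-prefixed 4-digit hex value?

0x1D6B

K = 0x8EB5
k_0 = rotl(K, (3*0+1) mod 16) = rotl(K, 1) = 0x1D6B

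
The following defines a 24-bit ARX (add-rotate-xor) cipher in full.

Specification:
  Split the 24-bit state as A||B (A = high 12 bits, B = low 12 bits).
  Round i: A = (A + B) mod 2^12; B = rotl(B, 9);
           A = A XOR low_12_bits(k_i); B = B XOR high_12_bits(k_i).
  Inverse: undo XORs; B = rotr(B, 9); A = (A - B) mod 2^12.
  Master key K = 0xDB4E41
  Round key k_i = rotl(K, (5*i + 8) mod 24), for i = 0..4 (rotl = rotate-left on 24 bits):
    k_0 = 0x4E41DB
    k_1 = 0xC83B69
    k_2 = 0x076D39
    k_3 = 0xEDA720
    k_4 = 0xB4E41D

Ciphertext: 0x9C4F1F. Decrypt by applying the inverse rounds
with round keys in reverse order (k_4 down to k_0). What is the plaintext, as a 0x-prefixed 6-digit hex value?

s_0 = ciphertext = 0x9C4F1F
s_1 = InvRound(s_0, k_4) = 0xB4F28A
s_2 = InvRound(s_1, k_3) = 0x9E9286
s_3 = InvRound(s_2, k_2) = 0xD4F781
s_4 = InvRound(s_3, k_1) = 0xE11815
s_5 = InvRound(s_4, k_0) = 0x83C78E

0x83C78E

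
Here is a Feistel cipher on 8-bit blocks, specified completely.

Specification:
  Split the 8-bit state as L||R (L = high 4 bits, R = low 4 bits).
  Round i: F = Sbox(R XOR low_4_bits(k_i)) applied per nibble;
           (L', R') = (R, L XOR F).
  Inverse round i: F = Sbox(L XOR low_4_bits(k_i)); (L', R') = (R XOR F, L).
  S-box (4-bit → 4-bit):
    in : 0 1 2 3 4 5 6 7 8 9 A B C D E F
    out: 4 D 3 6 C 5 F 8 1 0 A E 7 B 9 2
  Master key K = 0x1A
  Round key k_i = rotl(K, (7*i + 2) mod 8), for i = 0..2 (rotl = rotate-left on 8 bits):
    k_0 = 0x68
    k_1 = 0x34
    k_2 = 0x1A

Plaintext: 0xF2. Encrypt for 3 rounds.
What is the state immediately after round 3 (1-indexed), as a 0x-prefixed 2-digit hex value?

s_0 = plaintext = 0xF2
s_1 = Round(s_0, k_0) = 0x25
s_2 = Round(s_1, k_1) = 0x5F
s_3 = Round(s_2, k_2) = 0xF0

0xF0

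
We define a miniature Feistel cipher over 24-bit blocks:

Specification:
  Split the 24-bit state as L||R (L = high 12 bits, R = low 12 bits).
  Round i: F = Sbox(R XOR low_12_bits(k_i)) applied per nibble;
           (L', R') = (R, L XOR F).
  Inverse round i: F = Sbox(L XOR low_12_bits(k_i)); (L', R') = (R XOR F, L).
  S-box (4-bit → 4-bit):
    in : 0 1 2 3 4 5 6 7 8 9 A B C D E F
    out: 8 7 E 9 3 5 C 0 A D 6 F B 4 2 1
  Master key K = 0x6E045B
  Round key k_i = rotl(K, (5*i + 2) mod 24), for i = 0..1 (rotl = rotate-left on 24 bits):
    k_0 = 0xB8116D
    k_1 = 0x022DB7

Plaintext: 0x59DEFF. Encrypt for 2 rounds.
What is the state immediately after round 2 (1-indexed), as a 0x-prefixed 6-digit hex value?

s_0 = plaintext = 0x59DEFF
s_1 = Round(s_0, k_0) = 0xEFF443
s_2 = Round(s_1, k_1) = 0x4433EC

0x4433EC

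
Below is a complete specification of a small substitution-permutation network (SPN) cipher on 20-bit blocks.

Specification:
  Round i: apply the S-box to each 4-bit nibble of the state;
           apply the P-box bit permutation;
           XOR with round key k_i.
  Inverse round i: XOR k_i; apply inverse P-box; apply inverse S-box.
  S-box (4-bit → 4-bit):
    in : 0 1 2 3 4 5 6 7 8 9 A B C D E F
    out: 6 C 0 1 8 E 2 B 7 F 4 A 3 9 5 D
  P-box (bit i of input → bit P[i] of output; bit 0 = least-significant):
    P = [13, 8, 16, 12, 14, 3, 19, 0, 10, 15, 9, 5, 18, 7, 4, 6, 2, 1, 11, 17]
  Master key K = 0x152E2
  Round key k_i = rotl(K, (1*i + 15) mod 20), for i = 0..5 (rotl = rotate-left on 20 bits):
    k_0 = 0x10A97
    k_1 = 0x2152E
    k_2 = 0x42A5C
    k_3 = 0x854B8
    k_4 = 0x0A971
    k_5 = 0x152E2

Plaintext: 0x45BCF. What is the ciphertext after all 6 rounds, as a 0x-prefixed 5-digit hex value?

s_0 = plaintext = 0x45BCF
s_1 = Round(s_0, k_0) = 0x2FA6F
s_2 = Round(s_1, k_1) = 0x72776
s_3 = Round(s_2, k_2) = 0x6EF73
s_4 = Round(s_3, k_3) = 0xC3283
s_5 = Round(s_4, k_4) = 0xCC97F
s_6 = Round(s_5, k_5) = 0x4A44D

0x4A44D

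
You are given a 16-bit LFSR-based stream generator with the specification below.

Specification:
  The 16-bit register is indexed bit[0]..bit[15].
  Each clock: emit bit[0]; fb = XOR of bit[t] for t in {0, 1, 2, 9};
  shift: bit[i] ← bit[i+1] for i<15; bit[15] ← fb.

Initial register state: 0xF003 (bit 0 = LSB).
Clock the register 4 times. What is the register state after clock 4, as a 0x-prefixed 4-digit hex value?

reg_0 = 0xF003
clock 1: out=1, reg = 0x7801
clock 2: out=1, reg = 0xBC00
clock 3: out=0, reg = 0x5E00
clock 4: out=0, reg = 0xAF00

0xAF00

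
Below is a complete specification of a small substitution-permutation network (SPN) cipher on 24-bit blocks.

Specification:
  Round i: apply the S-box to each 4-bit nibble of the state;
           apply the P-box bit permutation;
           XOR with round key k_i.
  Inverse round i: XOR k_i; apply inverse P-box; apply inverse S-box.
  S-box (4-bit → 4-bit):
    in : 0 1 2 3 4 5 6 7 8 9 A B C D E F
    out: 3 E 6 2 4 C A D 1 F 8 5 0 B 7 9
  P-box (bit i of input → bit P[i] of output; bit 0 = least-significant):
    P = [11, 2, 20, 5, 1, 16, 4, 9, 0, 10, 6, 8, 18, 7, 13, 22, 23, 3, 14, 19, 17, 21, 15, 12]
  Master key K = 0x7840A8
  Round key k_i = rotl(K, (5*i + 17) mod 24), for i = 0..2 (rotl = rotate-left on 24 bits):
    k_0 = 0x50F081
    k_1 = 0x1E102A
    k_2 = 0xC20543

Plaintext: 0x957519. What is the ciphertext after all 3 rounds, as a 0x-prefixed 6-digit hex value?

s_0 = plaintext = 0x957519
s_1 = Round(s_0, k_0) = 0x2F0BF5
s_2 = Round(s_1, k_1) = 0xA292C9
s_3 = Round(s_2, k_2) = 0x9679AF

0x9679AF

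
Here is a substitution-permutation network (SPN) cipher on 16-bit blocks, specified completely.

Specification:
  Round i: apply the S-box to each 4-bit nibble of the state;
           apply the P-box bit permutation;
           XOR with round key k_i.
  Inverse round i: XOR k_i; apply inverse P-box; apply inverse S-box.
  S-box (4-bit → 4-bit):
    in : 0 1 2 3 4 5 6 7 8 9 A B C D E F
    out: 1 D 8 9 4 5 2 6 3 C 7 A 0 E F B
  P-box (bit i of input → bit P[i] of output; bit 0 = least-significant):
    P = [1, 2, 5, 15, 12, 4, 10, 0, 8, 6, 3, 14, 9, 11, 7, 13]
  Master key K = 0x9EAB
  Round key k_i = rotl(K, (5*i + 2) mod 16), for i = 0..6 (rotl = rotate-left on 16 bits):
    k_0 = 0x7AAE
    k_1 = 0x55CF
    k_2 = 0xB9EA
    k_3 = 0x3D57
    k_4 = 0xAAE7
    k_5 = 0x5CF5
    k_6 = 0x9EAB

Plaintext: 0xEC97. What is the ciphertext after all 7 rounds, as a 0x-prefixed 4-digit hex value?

0x0FA4

s_0 = plaintext = 0xEC97
s_1 = Round(s_0, k_0) = 0x540B
s_2 = Round(s_1, k_1) = 0xC743
s_3 = Round(s_2, k_2) = 0x3DA0
s_4 = Round(s_3, k_3) = 0x4B0D
s_5 = Round(s_4, k_4) = 0x7A03
s_6 = Round(s_5, k_5) = 0xC53F
s_7 = Round(s_6, k_6) = 0x0FA4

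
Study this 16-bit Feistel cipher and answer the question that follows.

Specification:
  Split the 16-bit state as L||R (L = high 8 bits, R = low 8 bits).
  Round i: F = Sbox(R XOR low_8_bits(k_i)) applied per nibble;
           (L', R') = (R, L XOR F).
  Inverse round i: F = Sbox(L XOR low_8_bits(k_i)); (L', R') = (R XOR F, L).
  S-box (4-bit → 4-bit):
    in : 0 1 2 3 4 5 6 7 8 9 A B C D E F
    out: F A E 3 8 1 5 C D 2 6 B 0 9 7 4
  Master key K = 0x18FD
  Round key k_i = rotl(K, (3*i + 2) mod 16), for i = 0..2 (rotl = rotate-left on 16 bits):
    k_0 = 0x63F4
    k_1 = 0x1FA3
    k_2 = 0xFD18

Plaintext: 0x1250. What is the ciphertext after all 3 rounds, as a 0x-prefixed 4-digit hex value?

s_0 = plaintext = 0x1250
s_1 = Round(s_0, k_0) = 0x507A
s_2 = Round(s_1, k_1) = 0x7AC2
s_3 = Round(s_2, k_2) = 0xC2EC

0xC2EC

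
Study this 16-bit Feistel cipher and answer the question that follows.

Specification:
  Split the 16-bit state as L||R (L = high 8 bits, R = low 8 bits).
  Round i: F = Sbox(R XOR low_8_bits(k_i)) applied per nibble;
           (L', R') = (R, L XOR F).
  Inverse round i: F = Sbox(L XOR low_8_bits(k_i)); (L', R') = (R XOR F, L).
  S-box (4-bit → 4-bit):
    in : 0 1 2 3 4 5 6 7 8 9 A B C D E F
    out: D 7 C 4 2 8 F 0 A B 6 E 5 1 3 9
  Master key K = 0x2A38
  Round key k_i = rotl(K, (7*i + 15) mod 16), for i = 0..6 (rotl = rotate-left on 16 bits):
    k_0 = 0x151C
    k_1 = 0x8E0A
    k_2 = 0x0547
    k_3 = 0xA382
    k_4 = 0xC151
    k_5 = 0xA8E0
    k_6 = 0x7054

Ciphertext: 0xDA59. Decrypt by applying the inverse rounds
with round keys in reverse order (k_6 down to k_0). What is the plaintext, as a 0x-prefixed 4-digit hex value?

s_0 = ciphertext = 0xDA59
s_1 = InvRound(s_0, k_6) = 0xFADA
s_2 = InvRound(s_1, k_5) = 0xACFA
s_3 = InvRound(s_2, k_4) = 0x6BAC
s_4 = InvRound(s_3, k_3) = 0x976B
s_5 = InvRound(s_4, k_2) = 0x7697
s_6 = InvRound(s_5, k_1) = 0x9276
s_7 = InvRound(s_6, k_0) = 0xD592

0xD592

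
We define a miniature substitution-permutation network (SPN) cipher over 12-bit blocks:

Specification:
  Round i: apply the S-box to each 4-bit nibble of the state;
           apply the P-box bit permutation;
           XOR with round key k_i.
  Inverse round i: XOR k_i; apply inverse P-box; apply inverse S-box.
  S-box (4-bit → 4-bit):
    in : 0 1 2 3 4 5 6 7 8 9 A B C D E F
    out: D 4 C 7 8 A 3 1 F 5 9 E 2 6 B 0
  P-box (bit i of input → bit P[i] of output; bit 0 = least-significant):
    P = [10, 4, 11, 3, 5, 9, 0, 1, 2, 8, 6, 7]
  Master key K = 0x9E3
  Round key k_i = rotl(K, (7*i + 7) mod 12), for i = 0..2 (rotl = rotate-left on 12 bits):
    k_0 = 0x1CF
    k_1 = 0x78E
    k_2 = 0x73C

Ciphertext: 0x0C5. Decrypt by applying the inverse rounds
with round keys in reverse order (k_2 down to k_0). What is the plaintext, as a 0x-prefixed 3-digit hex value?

s_0 = ciphertext = 0x0C5
s_1 = InvRound(s_0, k_2) = 0xB3E
s_2 = InvRound(s_1, k_1) = 0x473
s_3 = InvRound(s_2, k_0) = 0xE7E

0xE7E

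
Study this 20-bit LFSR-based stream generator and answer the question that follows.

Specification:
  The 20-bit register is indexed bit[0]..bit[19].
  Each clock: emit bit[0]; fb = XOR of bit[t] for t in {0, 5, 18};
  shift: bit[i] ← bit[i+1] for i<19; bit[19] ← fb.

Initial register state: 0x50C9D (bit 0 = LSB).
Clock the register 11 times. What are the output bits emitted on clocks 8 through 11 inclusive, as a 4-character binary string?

reg_0 = 0x50C9D
clock 1: out=1, reg = 0x2864E
clock 2: out=0, reg = 0x14327
clock 3: out=1, reg = 0x0A193
clock 4: out=1, reg = 0x850C9
clock 5: out=1, reg = 0xC2864
clock 6: out=0, reg = 0x61432
clock 7: out=0, reg = 0x30A19
clock 8: out=1, reg = 0x9850C
clock 9: out=0, reg = 0x4C286
clock 10: out=0, reg = 0xA6143
clock 11: out=1, reg = 0xD30A1

1001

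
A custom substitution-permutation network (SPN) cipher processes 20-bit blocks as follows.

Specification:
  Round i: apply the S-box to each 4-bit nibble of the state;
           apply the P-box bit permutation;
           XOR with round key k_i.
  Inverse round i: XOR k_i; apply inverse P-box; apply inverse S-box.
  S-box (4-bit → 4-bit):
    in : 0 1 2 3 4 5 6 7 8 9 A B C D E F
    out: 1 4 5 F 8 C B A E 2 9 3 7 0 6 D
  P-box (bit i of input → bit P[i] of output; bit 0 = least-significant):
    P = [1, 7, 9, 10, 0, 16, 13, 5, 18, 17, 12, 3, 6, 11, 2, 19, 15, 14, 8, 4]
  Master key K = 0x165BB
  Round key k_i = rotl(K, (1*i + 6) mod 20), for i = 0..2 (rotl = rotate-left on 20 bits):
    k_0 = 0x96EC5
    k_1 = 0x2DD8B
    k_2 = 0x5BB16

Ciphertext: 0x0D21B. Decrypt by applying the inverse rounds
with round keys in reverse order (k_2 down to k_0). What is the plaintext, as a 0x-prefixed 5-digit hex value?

0xA65D6

s_0 = ciphertext = 0x0D21B
s_1 = InvRound(s_0, k_2) = 0xEEACD
s_2 = InvRound(s_1, k_1) = 0x1F21F
s_3 = InvRound(s_2, k_0) = 0xA65D6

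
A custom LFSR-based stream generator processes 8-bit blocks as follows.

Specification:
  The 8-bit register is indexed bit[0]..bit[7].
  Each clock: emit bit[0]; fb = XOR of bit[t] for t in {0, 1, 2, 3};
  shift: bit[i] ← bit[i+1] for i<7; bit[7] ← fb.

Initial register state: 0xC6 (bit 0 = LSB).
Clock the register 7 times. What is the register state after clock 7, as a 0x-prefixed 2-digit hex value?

0x19

reg_0 = 0xC6
clock 1: out=0, reg = 0x63
clock 2: out=1, reg = 0x31
clock 3: out=1, reg = 0x98
clock 4: out=0, reg = 0xCC
clock 5: out=0, reg = 0x66
clock 6: out=0, reg = 0x33
clock 7: out=1, reg = 0x19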